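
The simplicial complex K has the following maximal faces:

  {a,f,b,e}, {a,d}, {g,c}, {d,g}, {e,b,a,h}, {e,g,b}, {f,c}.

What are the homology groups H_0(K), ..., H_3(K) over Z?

H_0 ≅ Z,  H_1 ≅ Z^2,  H_2 = 0,  H_3 = 0.

We work with the vertex ordering a < b < c < d < e < f < g < h. The simplices of K, each written with vertices in increasing order, are:

  0-simplices (8): a, b, c, d, e, f, g, h
  1-simplices (15): ab, ad, ae, af, ah, be, bf, bg, bh, cf, cg, dg, ef, eg, eh
  2-simplices (8): abe, abf, abh, aef, aeh, bef, beg, beh
  3-simplices (2): abef, abeh

giving chain groups C_0 ≅ Z^8, C_1 ≅ Z^15, C_2 ≅ Z^8, C_3 ≅ Z^2.

The boundary map ∂_1: C_1 → C_0 is given by ∂[p,q] = [q] − [p].
This gives a 8×15 integer matrix of rank 7; reducing to Smith normal form yields diagonal entries (1,1,1,1,1,1,1).

The boundary map ∂_2: C_2 → C_1 acts by ∂[p,q,r] = [q,r] − [p,r] + [p,q]. For instance
  ∂abf = bf − af + ab,
  ∂bef = ef − bf + be.
This gives a 15×8 integer matrix of rank 6; reducing to Smith normal form yields diagonal entries (1,1,1,1,1,1).

The boundary map ∂_3: C_3 → C_2 sends each 3-simplex σ to the alternating sum Σ_i (−1)^i (σ with its i-th vertex removed). For instance
  ∂abef = bef − aef + abf − abe,
  ∂abeh = beh − aeh + abh − abe.
This gives a 8×2 integer matrix of rank 2; reducing to Smith normal form yields diagonal entries (1,1).

From H_k ≅ ker(∂_k) / im(∂_{k+1}) we obtain:

  H_0: rank C_0 − rank ∂_1 = 8 − 7 = 1, and the invariant factors of ∂_1 are all 1, so H_0 = Z.
  H_1: rank ker ∂_1 − rank ∂_2 = (15 − 7) − 6 = 2, and the invariant factors of ∂_2 are all 1, so H_1 = Z^2.
  H_2: rank ker ∂_2 − rank ∂_3 = (8 − 6) − 2 = 0, and the invariant factors of ∂_3 are all 1, so H_2 = 0.
  H_3: rank ker ∂_3 − rank ∂_4 = (2 − 2) − 0 = 0, and there is no ∂_4, so H_3 = 0.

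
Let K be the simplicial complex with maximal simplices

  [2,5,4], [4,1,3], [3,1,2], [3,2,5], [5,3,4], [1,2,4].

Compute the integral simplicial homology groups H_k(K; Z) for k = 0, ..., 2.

Take the total order 1 < 2 < 3 < 4 < 5 on the vertex set. Then K (dimension 2) consists of the simplices:

  0-simplices (5): [1], [2], [3], [4], [5]
  1-simplices (9): [1,2], [1,3], [1,4], [2,3], [2,4], [2,5], [3,4], [3,5], [4,5]
  2-simplices (6): [1,2,3], [1,2,4], [1,3,4], [2,3,5], [2,4,5], [3,4,5]

so the chain groups are C_0 ≅ Z^5, C_1 ≅ Z^9, C_2 ≅ Z^6.

The boundary map ∂_1: C_1 → C_0 sends each edge [p,q] (with p < q) to q − p.
The 5×9 boundary matrix has rank 4 and Smith normal form diag(1,1,1,1).

Boundary ∂_2: C_2 → C_1 acts by ∂[p,q,r] = [q,r] − [p,r] + [p,q]. For instance
  ∂[2,3,5] = [3,5] − [2,5] + [2,3],
  ∂[1,3,4] = [3,4] − [1,4] + [1,3].
The 9×6 boundary matrix has rank 5 and Smith normal form diag(1,1,1,1,1).

Reading off H_k = ker ∂_k / im ∂_{k+1}:

  H_0: rank C_0 − rank ∂_1 = 5 − 4 = 1, and the invariant factors of ∂_1 are all 1, so H_0 = Z.
  H_1: rank ker ∂_1 − rank ∂_2 = (9 − 4) − 5 = 0, and the invariant factors of ∂_2 are all 1, so H_1 = 0.
  H_2: rank ker ∂_2 − rank ∂_3 = (6 − 5) − 0 = 1, and there is no ∂_3, so H_2 = Z.

As a check, the Euler characteristic is 5 − 9 + 6 = 2, which agrees with 1 − 0 + 1 = 2.
(K is a triangulation of the 2-sphere S^2.)

H_0 ≅ Z,  H_1 = 0,  H_2 ≅ Z.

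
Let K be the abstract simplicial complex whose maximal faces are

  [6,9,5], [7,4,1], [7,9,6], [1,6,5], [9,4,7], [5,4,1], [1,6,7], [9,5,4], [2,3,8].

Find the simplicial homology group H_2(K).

H_2 ≅ Z.

Order the vertices as 1 < 2 < 3 < 4 < 5 < 6 < 7 < 8 < 9. Listing each simplex with vertices in this order, K has dimension 2 with simplices:

  0-simplices (9): [1], [2], [3], [4], [5], [6], [7], [8], [9]
  1-simplices (15): [1,4], [1,5], [1,6], [1,7], [2,3], [2,8], [3,8], [4,5], [4,7], [4,9], [5,6], [5,9], [6,7], [6,9], [7,9]
  2-simplices (9): [1,4,5], [1,4,7], [1,5,6], [1,6,7], [2,3,8], [4,5,9], [4,7,9], [5,6,9], [6,7,9]

Hence C_0 ≅ Z^9, C_1 ≅ Z^15, C_2 ≅ Z^9.

∂_1: C_1 → C_0 sends each edge [p,q] (with p < q) to q − p. For instance
  ∂[6,7] = [7] − [6].
The 9×15 boundary matrix has rank 7 and Smith normal form diag(1,1,1,1,1,1,1).

Boundary ∂_2: C_2 → C_1 maps a triangle to the signed sum of its edges. For instance
  ∂[4,7,9] = [7,9] − [4,9] + [4,7],
  ∂[5,6,9] = [6,9] − [5,9] + [5,6].
The 15×9 boundary matrix has rank 8 and Smith normal form diag(1,1,1,1,1,1,1,1).

From H_k ≅ ker(∂_k) / im(∂_{k+1}) we obtain:

  H_2: rank ker ∂_2 − rank ∂_3 = (9 − 8) − 0 = 1, and there is no ∂_3, so H_2 = Z.

(K is a triangulation of the disjoint union of the 2-sphere S^2 and the 2-simplex.)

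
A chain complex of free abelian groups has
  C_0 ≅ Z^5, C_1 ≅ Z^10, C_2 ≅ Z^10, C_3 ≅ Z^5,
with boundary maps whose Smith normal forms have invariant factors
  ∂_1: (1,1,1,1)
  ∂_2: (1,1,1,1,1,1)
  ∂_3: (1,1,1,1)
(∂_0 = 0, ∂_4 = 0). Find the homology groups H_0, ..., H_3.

H_0 = Z,  H_1 = 0,  H_2 = 0,  H_3 = Z.

H_0: b_0 = 5 − 0 − 4 = 1; torsion from ∂_1 factors > 1: none. So H_0 = Z.
H_1: b_1 = 10 − 4 − 6 = 0; torsion from ∂_2 factors > 1: none. So H_1 = 0.
H_2: b_2 = 10 − 6 − 4 = 0; torsion from ∂_3 factors > 1: none. So H_2 = 0.
H_3: b_3 = 5 − 4 − 0 = 1; torsion from ∂_4 factors > 1: none. So H_3 = Z.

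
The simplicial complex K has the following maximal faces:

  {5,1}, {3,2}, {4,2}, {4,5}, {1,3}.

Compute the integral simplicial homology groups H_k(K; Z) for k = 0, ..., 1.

H_0 = Z,  H_1 = Z.

We work with the vertex ordering 1 < 2 < 3 < 4 < 5. The simplices of K, each written with vertices in increasing order, are:

  0-simplices (5): [1], [2], [3], [4], [5]
  1-simplices (5): [1,3], [1,5], [2,3], [2,4], [4,5]

Hence C_0 ≅ Z^5, C_1 ≅ Z^5.

∂_1: C_1 → C_0 sends each edge [p,q] (with p < q) to q − p.
The 5×5 boundary matrix has rank 4 and Smith normal form diag(1,1,1,1).

Now H_k = ker ∂_k / im ∂_{k+1}, so:

  H_0: rank C_0 − rank ∂_1 = 5 − 4 = 1, and the invariant factors of ∂_1 are all 1, so H_0 = Z.
  H_1: rank ker ∂_1 − rank ∂_2 = (5 − 4) − 0 = 1, and there is no ∂_2, so H_1 = Z.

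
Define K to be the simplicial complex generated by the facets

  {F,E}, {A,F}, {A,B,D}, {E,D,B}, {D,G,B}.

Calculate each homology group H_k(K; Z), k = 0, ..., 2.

Take the total order A < B < D < E < F < G on the vertex set. Then K (dimension 2) consists of the simplices:

  0-simplices (6): A, B, D, E, F, G
  1-simplices (9): AB, AD, AF, BD, BE, BG, DE, DG, EF
  2-simplices (3): ABD, BDE, BDG

so the chain groups are C_0 ≅ Z^6, C_1 ≅ Z^9, C_2 ≅ Z^3.

The boundary map ∂_1: C_1 → C_0 is given by ∂[p,q] = [q] − [p].
The 6×9 boundary matrix has rank 5 and Smith normal form diag(1,1,1,1,1).

∂_2: C_2 → C_1 maps a triangle to the signed sum of its edges. For instance
  ∂BDE = DE − BE + BD,
  ∂BDG = DG − BG + BD.
The 9×3 boundary matrix has rank 3 and Smith normal form diag(1,1,1).

Now H_k = ker ∂_k / im ∂_{k+1}, so:

  H_0: rank C_0 − rank ∂_1 = 6 − 5 = 1, and the invariant factors of ∂_1 are all 1, so H_0 ≅ Z.
  H_1: rank ker ∂_1 − rank ∂_2 = (9 − 5) − 3 = 1, and the invariant factors of ∂_2 are all 1, so H_1 ≅ Z.
  H_2: rank ker ∂_2 − rank ∂_3 = (3 − 3) − 0 = 0, and there is no ∂_3, so H_2 ≅ 0.

As a check, the Euler characteristic is 6 − 9 + 3 = 0, which agrees with 1 − 1 + 0 = 0.

H_0 = Z,  H_1 = Z,  H_2 = 0.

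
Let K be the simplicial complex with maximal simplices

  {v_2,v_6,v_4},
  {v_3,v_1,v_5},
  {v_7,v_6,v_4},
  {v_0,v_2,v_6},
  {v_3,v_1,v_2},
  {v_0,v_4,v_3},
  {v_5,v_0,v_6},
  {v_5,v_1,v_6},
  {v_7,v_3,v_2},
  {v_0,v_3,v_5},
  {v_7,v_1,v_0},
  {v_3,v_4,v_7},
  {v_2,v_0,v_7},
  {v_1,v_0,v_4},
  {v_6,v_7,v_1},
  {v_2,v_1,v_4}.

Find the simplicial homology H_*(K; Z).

Take the total order v_0 < v_1 < v_2 < v_3 < v_4 < v_5 < v_6 < v_7 on the vertex set. Then K (dimension 2) consists of the simplices:

  0-simplices (8): [v_0], [v_1], [v_2], [v_3], [v_4], [v_5], [v_6], [v_7]
  1-simplices (24): (24 of them)
  2-simplices (16): (16 of them)

Hence C_0 ≅ Z^8, C_1 ≅ Z^24, C_2 ≅ Z^16.

The boundary map ∂_1: C_1 → C_0 is given by ∂[p,q] = [q] − [p].
The 8×24 boundary matrix has rank 7 and Smith normal form diag(1,1,1,1,1,1,1).

∂_2: C_2 → C_1 maps a triangle to the signed sum of its edges. For instance
  ∂[v_0,v_2,v_7] = [v_2,v_7] − [v_0,v_7] + [v_0,v_2],
  ∂[v_1,v_6,v_7] = [v_6,v_7] − [v_1,v_7] + [v_1,v_6].
This gives a 24×16 integer matrix of rank 15; reducing to Smith normal form yields diagonal entries (1,1,1,1,1,1,1,1,1,1,1,1,1,1,1).

Reading off H_k = ker ∂_k / im ∂_{k+1}:

  H_0: rank C_0 − rank ∂_1 = 8 − 7 = 1, and the invariant factors of ∂_1 are all 1, so H_0 = Z.
  H_1: rank ker ∂_1 − rank ∂_2 = (24 − 7) − 15 = 2, and the invariant factors of ∂_2 are all 1, so H_1 = Z^2.
  H_2: rank ker ∂_2 − rank ∂_3 = (16 − 15) − 0 = 1, and there is no ∂_3, so H_2 = Z.

H_0 = Z,  H_1 = Z^2,  H_2 = Z.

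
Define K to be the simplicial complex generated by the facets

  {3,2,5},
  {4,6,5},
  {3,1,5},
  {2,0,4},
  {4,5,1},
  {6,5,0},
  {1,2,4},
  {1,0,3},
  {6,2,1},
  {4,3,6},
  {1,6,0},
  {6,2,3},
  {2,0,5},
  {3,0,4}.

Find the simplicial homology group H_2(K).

Fix the vertex order 0 < 1 < 2 < 3 < 4 < 5 < 6 and write every simplex with vertices in increasing order. Then dim K = 2 and the simplices of K are:

  0-simplices (7): [0], [1], [2], [3], [4], [5], [6]
  1-simplices (21): [0,1], [0,2], [0,3], [0,4], [0,5], [0,6], [1,2], [1,3], [1,4], [1,5], [1,6], [2,3], [2,4], [2,5], [2,6], [3,4], [3,5], [3,6], [4,5], [4,6], [5,6]
  2-simplices (14): [0,1,3], [0,1,6], [0,2,4], [0,2,5], [0,3,4], [0,5,6], [1,2,4], [1,2,6], [1,3,5], [1,4,5], [2,3,5], [2,3,6], [3,4,6], [4,5,6]

Hence C_0 ≅ Z^7, C_1 ≅ Z^21, C_2 ≅ Z^14.

∂_1: C_1 → C_0 sends each edge [p,q] (with p < q) to q − p. For instance
  ∂[2,3] = [3] − [2].
As a 7×21 matrix over Z this has rank 6, with invariant factors (1,1,1,1,1,1).

Boundary ∂_2: C_2 → C_1 maps a triangle to the signed sum of its edges. For instance
  ∂[2,3,6] = [3,6] − [2,6] + [2,3],
  ∂[1,2,6] = [2,6] − [1,6] + [1,2].
This gives a 21×14 integer matrix of rank 13; reducing to Smith normal form yields diagonal entries (1,1,1,1,1,1,1,1,1,1,1,1,1).

Computing H_k = (kernel of ∂_k) / (image of ∂_{k+1}):

  H_2: rank ker ∂_2 − rank ∂_3 = (14 − 13) − 0 = 1, and there is no ∂_3, so H_2 ≅ Z.

H_2 = Z.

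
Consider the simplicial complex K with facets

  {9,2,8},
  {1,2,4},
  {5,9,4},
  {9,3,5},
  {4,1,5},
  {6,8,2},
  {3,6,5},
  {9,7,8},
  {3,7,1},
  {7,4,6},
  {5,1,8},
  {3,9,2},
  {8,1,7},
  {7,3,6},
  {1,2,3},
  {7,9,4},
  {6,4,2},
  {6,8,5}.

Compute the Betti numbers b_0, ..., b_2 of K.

We work with the vertex ordering 1 < 2 < 3 < 4 < 5 < 6 < 7 < 8 < 9. The simplices of K, each written with vertices in increasing order, are:

  0-simplices (9): [1], [2], [3], [4], [5], [6], [7], [8], [9]
  1-simplices (27): (27 of them)
  2-simplices (18): [1,2,3], [1,2,4], [1,3,7], [1,4,5], [1,5,8], [1,7,8], [2,3,9], [2,4,6], [2,6,8], [2,8,9], [3,5,6], [3,5,9], [3,6,7], [4,5,9], [4,6,7], [4,7,9], [5,6,8], [7,8,9]

giving chain groups C_0 ≅ Z^9, C_1 ≅ Z^27, C_2 ≅ Z^18.

Boundary ∂_1: C_1 → C_0 sends each edge [p,q] (with p < q) to q − p.
As a 9×27 matrix over Z this has rank 8, with invariant factors (1,1,1,1,1,1,1,1).

∂_2: C_2 → C_1 acts by ∂[p,q,r] = [q,r] − [p,r] + [p,q]. For instance
  ∂[7,8,9] = [8,9] − [7,9] + [7,8],
  ∂[4,6,7] = [6,7] − [4,7] + [4,6].
As a 27×18 matrix over Z this has rank 17, with invariant factors (1,1,1,1,1,1,1,1,1,1,1,1,1,1,1,1,1).

From H_k ≅ ker(∂_k) / im(∂_{k+1}) we obtain:

  H_0: rank C_0 − rank ∂_1 = 9 − 8 = 1, and the invariant factors of ∂_1 are all 1, so H_0 = Z.
  H_1: rank ker ∂_1 − rank ∂_2 = (27 − 8) − 17 = 2, and the invariant factors of ∂_2 are all 1, so H_1 = Z^2.
  H_2: rank ker ∂_2 − rank ∂_3 = (18 − 17) − 0 = 1, and there is no ∂_3, so H_2 = Z.

Hence the Betti numbers are b_0 = 1, b_1 = 2, b_2 = 1.

b_0 = 1, b_1 = 2, b_2 = 1.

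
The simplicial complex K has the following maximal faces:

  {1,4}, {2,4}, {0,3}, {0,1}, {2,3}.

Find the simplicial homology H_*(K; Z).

H_0 ≅ Z,  H_1 ≅ Z.

Fix the vertex order 0 < 1 < 2 < 3 < 4 and write every simplex with vertices in increasing order. Then dim K = 1 and the simplices of K are:

  0-simplices (5): [0], [1], [2], [3], [4]
  1-simplices (5): [0,1], [0,3], [1,4], [2,3], [2,4]

so the chain groups are C_0 ≅ Z^5, C_1 ≅ Z^5.

The boundary map ∂_1: C_1 → C_0 sends each edge [p,q] (with p < q) to q − p.
This gives a 5×5 integer matrix of rank 4; reducing to Smith normal form yields diagonal entries (1,1,1,1).

Computing H_k = (kernel of ∂_k) / (image of ∂_{k+1}):

  H_0: rank C_0 − rank ∂_1 = 5 − 4 = 1, and the invariant factors of ∂_1 are all 1, so H_0 ≅ Z.
  H_1: rank ker ∂_1 − rank ∂_2 = (5 − 4) − 0 = 1, and there is no ∂_2, so H_1 ≅ Z.

As a check, the Euler characteristic is 5 − 5 = 0, which agrees with 1 − 1 = 0.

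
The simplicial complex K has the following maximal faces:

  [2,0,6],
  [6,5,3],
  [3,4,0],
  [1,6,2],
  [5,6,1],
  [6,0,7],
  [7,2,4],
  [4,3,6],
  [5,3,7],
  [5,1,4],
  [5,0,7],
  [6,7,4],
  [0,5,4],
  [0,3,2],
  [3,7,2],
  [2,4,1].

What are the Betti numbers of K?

b_0 = 1, b_1 = 2, b_2 = 1.

Order the vertices as 0 < 1 < 2 < 3 < 4 < 5 < 6 < 7. Listing each simplex with vertices in this order, K has dimension 2 with simplices:

  0-simplices (8): [0], [1], [2], [3], [4], [5], [6], [7]
  1-simplices (24): (24 of them)
  2-simplices (16): [0,2,3], [0,2,6], [0,3,4], [0,4,5], [0,5,7], [0,6,7], [1,2,4], [1,2,6], [1,4,5], [1,5,6], [2,3,7], [2,4,7], [3,4,6], [3,5,6], [3,5,7], [4,6,7]

giving chain groups C_0 ≅ Z^8, C_1 ≅ Z^24, C_2 ≅ Z^16.

Boundary ∂_1: C_1 → C_0 sends each edge [p,q] (with p < q) to q − p.
The resulting 8×24 matrix has rank 7, and its Smith normal form has invariant factors (1,1,1,1,1,1,1).

∂_2: C_2 → C_1 maps a triangle to the signed sum of its edges. For instance
  ∂[1,4,5] = [4,5] − [1,5] + [1,4],
  ∂[0,6,7] = [6,7] − [0,7] + [0,6].
This gives a 24×16 integer matrix of rank 15; reducing to Smith normal form yields diagonal entries (1,1,1,1,1,1,1,1,1,1,1,1,1,1,1).

Now H_k = ker ∂_k / im ∂_{k+1}, so:

  H_0: rank C_0 − rank ∂_1 = 8 − 7 = 1, and the invariant factors of ∂_1 are all 1, so H_0 ≅ Z.
  H_1: rank ker ∂_1 − rank ∂_2 = (24 − 7) − 15 = 2, and the invariant factors of ∂_2 are all 1, so H_1 ≅ Z^2.
  H_2: rank ker ∂_2 − rank ∂_3 = (16 − 15) − 0 = 1, and there is no ∂_3, so H_2 ≅ Z.

(K is a triangulation of the torus T^2.)

Hence the Betti numbers are b_0 = 1, b_1 = 2, b_2 = 1.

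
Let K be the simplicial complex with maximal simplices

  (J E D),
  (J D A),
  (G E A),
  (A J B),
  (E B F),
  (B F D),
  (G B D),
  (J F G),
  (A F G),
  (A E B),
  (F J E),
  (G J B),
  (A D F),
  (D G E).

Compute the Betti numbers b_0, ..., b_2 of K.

b_0 = 1, b_1 = 2, b_2 = 1.

We work with the vertex ordering A < B < D < E < F < G < J. The simplices of K, each written with vertices in increasing order, are:

  0-simplices (7): A, B, D, E, F, G, J
  1-simplices (21): AB, AD, AE, AF, AG, AJ, BD, BE, BF, BG, BJ, DE, DF, DG, DJ, EF, EG, EJ, FG, FJ, GJ
  2-simplices (14): ABE, ABJ, ADF, ADJ, AEG, AFG, BDF, BDG, BEF, BGJ, DEG, DEJ, EFJ, FGJ

giving chain groups C_0 ≅ Z^7, C_1 ≅ Z^21, C_2 ≅ Z^14.

The boundary map ∂_1: C_1 → C_0 is given by ∂[p,q] = [q] − [p]. For instance
  ∂FJ = J − F.
This gives a 7×21 integer matrix of rank 6; reducing to Smith normal form yields diagonal entries (1,1,1,1,1,1).

Boundary ∂_2: C_2 → C_1 sends each 2-simplex [p,q,r] to [q,r] − [p,r] + [p,q]. For instance
  ∂FGJ = GJ − FJ + FG,
  ∂DEJ = EJ − DJ + DE.
This gives a 21×14 integer matrix of rank 13; reducing to Smith normal form yields diagonal entries (1,1,1,1,1,1,1,1,1,1,1,1,1).

Reading off H_k = ker ∂_k / im ∂_{k+1}:

  H_0: rank C_0 − rank ∂_1 = 7 − 6 = 1, and the invariant factors of ∂_1 are all 1, so H_0 = Z.
  H_1: rank ker ∂_1 − rank ∂_2 = (21 − 6) − 13 = 2, and the invariant factors of ∂_2 are all 1, so H_1 = Z^2.
  H_2: rank ker ∂_2 − rank ∂_3 = (14 − 13) − 0 = 1, and there is no ∂_3, so H_2 = Z.

(K is a triangulation of the torus T^2.)

Hence the Betti numbers are b_0 = 1, b_1 = 2, b_2 = 1.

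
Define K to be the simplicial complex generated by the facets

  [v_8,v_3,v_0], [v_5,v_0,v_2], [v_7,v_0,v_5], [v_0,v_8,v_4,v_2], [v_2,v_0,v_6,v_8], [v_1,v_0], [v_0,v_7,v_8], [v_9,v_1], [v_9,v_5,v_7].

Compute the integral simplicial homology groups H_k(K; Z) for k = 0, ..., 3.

K has 10 vertices, 20 edges, 12 triangles, 2 3-simplices.
rank ∂_0 = 0, rank ∂_1 = 9 ⇒ b_0 = 10 − 0 − 9 = 1; all invariant factors of ∂_1 are 1 so no torsion. So H_0 = Z.
rank ∂_1 = 9, rank ∂_2 = 10 ⇒ b_1 = 20 − 9 − 10 = 1; all invariant factors of ∂_2 are 1 so no torsion. So H_1 = Z.
rank ∂_2 = 10, rank ∂_3 = 2 ⇒ b_2 = 12 − 10 − 2 = 0; all invariant factors of ∂_3 are 1 so no torsion. So H_2 = 0.
rank ∂_3 = 2, rank ∂_4 = 0 ⇒ b_3 = 2 − 2 − 0 = 0. So H_3 = 0.

H_0 ≅ Z,  H_1 ≅ Z,  H_2 = 0,  H_3 = 0.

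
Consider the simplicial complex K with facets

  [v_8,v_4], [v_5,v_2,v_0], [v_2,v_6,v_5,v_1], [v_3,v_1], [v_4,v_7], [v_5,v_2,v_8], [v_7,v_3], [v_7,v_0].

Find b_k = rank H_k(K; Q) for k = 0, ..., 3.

b_0 = 1, b_1 = 2, b_2 = 0, b_3 = 0.

Order the vertices as v_0 < v_1 < v_2 < v_3 < v_4 < v_5 < v_6 < v_7 < v_8. Listing each simplex with vertices in this order, K has dimension 3 with simplices:

  0-simplices (9): [v_0], [v_1], [v_2], [v_3], [v_4], [v_5], [v_6], [v_7], [v_8]
  1-simplices (15): (15 of them)
  2-simplices (6): [v_0,v_2,v_5], [v_1,v_2,v_5], [v_1,v_2,v_6], [v_1,v_5,v_6], [v_2,v_5,v_6], [v_2,v_5,v_8]
  3-simplices (1): [v_1,v_2,v_5,v_6]

so the chain groups are C_0 ≅ Z^9, C_1 ≅ Z^15, C_2 ≅ Z^6, C_3 ≅ Z^1.

The boundary map ∂_1: C_1 → C_0 is given by ∂[p,q] = [q] − [p]. For instance
  ∂[v_4,v_7] = [v_7] − [v_4].
This gives a 9×15 integer matrix of rank 8; reducing to Smith normal form yields diagonal entries (1,1,1,1,1,1,1,1).

∂_2: C_2 → C_1 maps a triangle to the signed sum of its edges. For instance
  ∂[v_2,v_5,v_6] = [v_5,v_6] − [v_2,v_6] + [v_2,v_5],
  ∂[v_0,v_2,v_5] = [v_2,v_5] − [v_0,v_5] + [v_0,v_2].
As a 15×6 matrix over Z this has rank 5, with invariant factors (1,1,1,1,1).

The boundary map ∂_3: C_3 → C_2 sends each 3-simplex σ to the alternating sum Σ_i (−1)^i (σ with its i-th vertex removed). For instance
  ∂[v_1,v_2,v_5,v_6] = [v_2,v_5,v_6] − [v_1,v_5,v_6] + [v_1,v_2,v_6] − [v_1,v_2,v_5].
As a 6×1 matrix over Z this has rank 1, with invariant factors (1).

From H_k ≅ ker(∂_k) / im(∂_{k+1}) we obtain:

  H_0: rank C_0 − rank ∂_1 = 9 − 8 = 1, and the invariant factors of ∂_1 are all 1, so H_0 = Z.
  H_1: rank ker ∂_1 − rank ∂_2 = (15 − 8) − 5 = 2, and the invariant factors of ∂_2 are all 1, so H_1 = Z^2.
  H_2: rank ker ∂_2 − rank ∂_3 = (6 − 5) − 1 = 0, and the invariant factors of ∂_3 are all 1, so H_2 = 0.
  H_3: rank ker ∂_3 − rank ∂_4 = (1 − 1) − 0 = 0, and there is no ∂_4, so H_3 = 0.

Hence the Betti numbers are b_0 = 1, b_1 = 2, b_2 = 0, b_3 = 0.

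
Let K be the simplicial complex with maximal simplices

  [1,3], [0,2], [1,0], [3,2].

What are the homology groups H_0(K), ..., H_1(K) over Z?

Fix the vertex order 0 < 1 < 2 < 3 and write every simplex with vertices in increasing order. Then dim K = 1 and the simplices of K are:

  0-simplices (4): [0], [1], [2], [3]
  1-simplices (4): [0,1], [0,2], [1,3], [2,3]

so the chain groups are C_0 ≅ Z^4, C_1 ≅ Z^4.

The boundary map ∂_1: C_1 → C_0 maps an edge to its endpoints' difference, ∂[p,q] = q − p. For instance
  ∂[1,3] = [3] − [1].
The resulting 4×4 matrix has rank 3, and its Smith normal form has invariant factors (1,1,1).

Reading off H_k = ker ∂_k / im ∂_{k+1}:

  H_0: rank C_0 − rank ∂_1 = 4 − 3 = 1, and the invariant factors of ∂_1 are all 1, so H_0 ≅ Z.
  H_1: rank ker ∂_1 − rank ∂_2 = (4 − 3) − 0 = 1, and there is no ∂_2, so H_1 ≅ Z.

As a check, the Euler characteristic is 4 − 4 = 0, which agrees with 1 − 1 = 0.

H_0 = Z,  H_1 = Z.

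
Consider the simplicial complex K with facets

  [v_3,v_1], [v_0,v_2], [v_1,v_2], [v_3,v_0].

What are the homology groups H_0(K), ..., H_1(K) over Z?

Order the vertices as v_0 < v_1 < v_2 < v_3. Listing each simplex with vertices in this order, K has dimension 1 with simplices:

  0-simplices (4): [v_0], [v_1], [v_2], [v_3]
  1-simplices (4): [v_0,v_2], [v_0,v_3], [v_1,v_2], [v_1,v_3]

so the chain groups are C_0 ≅ Z^4, C_1 ≅ Z^4.

∂_1: C_1 → C_0 maps an edge to its endpoints' difference, ∂[p,q] = q − p. For instance
  ∂[v_1,v_3] = [v_3] − [v_1].
This gives a 4×4 integer matrix of rank 3; reducing to Smith normal form yields diagonal entries (1,1,1).

Computing H_k = (kernel of ∂_k) / (image of ∂_{k+1}):

  H_0: rank C_0 − rank ∂_1 = 4 − 3 = 1, and the invariant factors of ∂_1 are all 1, so H_0 = Z.
  H_1: rank ker ∂_1 − rank ∂_2 = (4 − 3) − 0 = 1, and there is no ∂_2, so H_1 = Z.

(K is a triangulation of the circle S^1.)

H_0 = Z,  H_1 = Z.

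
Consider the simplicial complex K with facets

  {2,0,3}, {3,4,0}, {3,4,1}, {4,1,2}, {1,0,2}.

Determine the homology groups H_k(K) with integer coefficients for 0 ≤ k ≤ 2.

H_0 ≅ Z,  H_1 ≅ Z,  H_2 = 0.

We work with the vertex ordering 0 < 1 < 2 < 3 < 4. The simplices of K, each written with vertices in increasing order, are:

  0-simplices (5): [0], [1], [2], [3], [4]
  1-simplices (10): [0,1], [0,2], [0,3], [0,4], [1,2], [1,3], [1,4], [2,3], [2,4], [3,4]
  2-simplices (5): [0,1,2], [0,2,3], [0,3,4], [1,2,4], [1,3,4]

Hence C_0 ≅ Z^5, C_1 ≅ Z^10, C_2 ≅ Z^5.

∂_1: C_1 → C_0 is given by ∂[p,q] = [q] − [p]. For instance
  ∂[1,3] = [3] − [1].
The 5×10 boundary matrix has rank 4 and Smith normal form diag(1,1,1,1).

∂_2: C_2 → C_1 sends each 2-simplex [p,q,r] to [q,r] − [p,r] + [p,q]. For instance
  ∂[0,1,2] = [1,2] − [0,2] + [0,1],
  ∂[0,3,4] = [3,4] − [0,4] + [0,3].
The 10×5 boundary matrix has rank 5 and Smith normal form diag(1,1,1,1,1).

Now H_k = ker ∂_k / im ∂_{k+1}, so:

  H_0: rank C_0 − rank ∂_1 = 5 − 4 = 1, and the invariant factors of ∂_1 are all 1, so H_0 = Z.
  H_1: rank ker ∂_1 − rank ∂_2 = (10 − 4) − 5 = 1, and the invariant factors of ∂_2 are all 1, so H_1 = Z.
  H_2: rank ker ∂_2 − rank ∂_3 = (5 − 5) − 0 = 0, and there is no ∂_3, so H_2 = 0.

(K is a triangulation of the Möbius band.)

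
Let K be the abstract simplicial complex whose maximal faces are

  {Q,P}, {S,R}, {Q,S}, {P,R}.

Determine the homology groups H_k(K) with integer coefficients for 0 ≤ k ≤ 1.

H_0 = Z,  H_1 = Z.

Take the total order P < Q < R < S on the vertex set. Then K (dimension 1) consists of the simplices:

  0-simplices (4): P, Q, R, S
  1-simplices (4): PQ, PR, QS, RS

so the chain groups are C_0 ≅ Z^4, C_1 ≅ Z^4.

The boundary map ∂_1: C_1 → C_0 is given by ∂[p,q] = [q] − [p]. For instance
  ∂QS = S − Q.
The resulting 4×4 matrix has rank 3, and its Smith normal form has invariant factors (1,1,1).

Reading off H_k = ker ∂_k / im ∂_{k+1}:

  H_0: rank C_0 − rank ∂_1 = 4 − 3 = 1, and the invariant factors of ∂_1 are all 1, so H_0 = Z.
  H_1: rank ker ∂_1 − rank ∂_2 = (4 − 3) − 0 = 1, and there is no ∂_2, so H_1 = Z.

As a check, the Euler characteristic is 4 − 4 = 0, which agrees with 1 − 1 = 0.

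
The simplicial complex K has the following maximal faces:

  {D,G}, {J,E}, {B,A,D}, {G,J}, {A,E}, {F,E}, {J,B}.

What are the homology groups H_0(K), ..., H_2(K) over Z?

H_0 = Z,  H_1 = Z^2,  H_2 = 0.

We work with the vertex ordering A < B < D < E < F < G < J. The simplices of K, each written with vertices in increasing order, are:

  0-simplices (7): A, B, D, E, F, G, J
  1-simplices (9): AB, AD, AE, BD, BJ, DG, EF, EJ, GJ
  2-simplices (1): ABD

so the chain groups are C_0 ≅ Z^7, C_1 ≅ Z^9, C_2 ≅ Z^1.

The boundary map ∂_1: C_1 → C_0 is given by ∂[p,q] = [q] − [p]. For instance
  ∂AE = E − A.
This gives a 7×9 integer matrix of rank 6; reducing to Smith normal form yields diagonal entries (1,1,1,1,1,1).

∂_2: C_2 → C_1 maps a triangle to the signed sum of its edges. For instance
  ∂ABD = BD − AD + AB.
The resulting 9×1 matrix has rank 1, and its Smith normal form has invariant factors (1).

From H_k ≅ ker(∂_k) / im(∂_{k+1}) we obtain:

  H_0: rank C_0 − rank ∂_1 = 7 − 6 = 1, and the invariant factors of ∂_1 are all 1, so H_0 ≅ Z.
  H_1: rank ker ∂_1 − rank ∂_2 = (9 − 6) − 1 = 2, and the invariant factors of ∂_2 are all 1, so H_1 ≅ Z^2.
  H_2: rank ker ∂_2 − rank ∂_3 = (1 − 1) − 0 = 0, and there is no ∂_3, so H_2 ≅ 0.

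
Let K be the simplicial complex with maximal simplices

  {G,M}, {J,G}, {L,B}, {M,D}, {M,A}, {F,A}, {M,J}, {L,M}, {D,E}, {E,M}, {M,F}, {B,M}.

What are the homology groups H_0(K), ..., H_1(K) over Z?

H_0 = Z,  H_1 = Z^4.

Take the total order A < B < D < E < F < G < J < L < M on the vertex set. Then K (dimension 1) consists of the simplices:

  0-simplices (9): A, B, D, E, F, G, J, L, M
  1-simplices (12): AF, AM, BL, BM, DE, DM, EM, FM, GJ, GM, JM, LM

giving chain groups C_0 ≅ Z^9, C_1 ≅ Z^12.

∂_1: C_1 → C_0 is given by ∂[p,q] = [q] − [p]. For instance
  ∂AF = F − A.
As a 9×12 matrix over Z this has rank 8, with invariant factors (1,1,1,1,1,1,1,1).

Computing H_k = (kernel of ∂_k) / (image of ∂_{k+1}):

  H_0: rank C_0 − rank ∂_1 = 9 − 8 = 1, and the invariant factors of ∂_1 are all 1, so H_0 = Z.
  H_1: rank ker ∂_1 − rank ∂_2 = (12 − 8) − 0 = 4, and there is no ∂_2, so H_1 = Z^4.

As a check, the Euler characteristic is 9 − 12 = -3, which agrees with 1 − 4 = -3.
(K is a triangulation of a wedge of 4 circles.)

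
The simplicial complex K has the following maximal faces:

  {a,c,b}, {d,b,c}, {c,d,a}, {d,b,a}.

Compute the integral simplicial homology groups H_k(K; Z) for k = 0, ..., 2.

K has 4 vertices, 6 edges, 4 triangles.
rank ∂_0 = 0, rank ∂_1 = 3 ⇒ b_0 = 4 − 0 − 3 = 1; all invariant factors of ∂_1 are 1 so no torsion. So H_0 = Z.
rank ∂_1 = 3, rank ∂_2 = 3 ⇒ b_1 = 6 − 3 − 3 = 0; all invariant factors of ∂_2 are 1 so no torsion. So H_1 = 0.
rank ∂_2 = 3, rank ∂_3 = 0 ⇒ b_2 = 4 − 3 − 0 = 1. So H_2 = Z.

H_0 = Z,  H_1 = 0,  H_2 = Z.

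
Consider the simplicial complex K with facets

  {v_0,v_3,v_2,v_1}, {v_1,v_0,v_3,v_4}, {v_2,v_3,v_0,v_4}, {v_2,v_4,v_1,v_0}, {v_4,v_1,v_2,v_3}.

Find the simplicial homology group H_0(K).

K has 5 vertices, 10 edges, 10 triangles, 5 3-simplices.
rank ∂_0 = 0, rank ∂_1 = 4 ⇒ b_0 = 5 − 0 − 4 = 1; all invariant factors of ∂_1 are 1 so no torsion. So H_0 = Z.

H_0 ≅ Z.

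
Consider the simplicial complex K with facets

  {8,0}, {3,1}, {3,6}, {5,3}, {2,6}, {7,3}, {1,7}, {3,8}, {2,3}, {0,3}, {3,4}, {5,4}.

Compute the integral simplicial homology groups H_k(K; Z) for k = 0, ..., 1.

We work with the vertex ordering 0 < 1 < 2 < 3 < 4 < 5 < 6 < 7 < 8. The simplices of K, each written with vertices in increasing order, are:

  0-simplices (9): [0], [1], [2], [3], [4], [5], [6], [7], [8]
  1-simplices (12): [0,3], [0,8], [1,3], [1,7], [2,3], [2,6], [3,4], [3,5], [3,6], [3,7], [3,8], [4,5]

giving chain groups C_0 ≅ Z^9, C_1 ≅ Z^12.

Boundary ∂_1: C_1 → C_0 is given by ∂[p,q] = [q] − [p].
The 9×12 boundary matrix has rank 8 and Smith normal form diag(1,1,1,1,1,1,1,1).

Computing H_k = (kernel of ∂_k) / (image of ∂_{k+1}):

  H_0: rank C_0 − rank ∂_1 = 9 − 8 = 1, and the invariant factors of ∂_1 are all 1, so H_0 = Z.
  H_1: rank ker ∂_1 − rank ∂_2 = (12 − 8) − 0 = 4, and there is no ∂_2, so H_1 = Z^4.

As a check, the Euler characteristic is 9 − 12 = -3, which agrees with 1 − 4 = -3.
(K is a triangulation of a wedge of 4 circles.)

H_0 ≅ Z,  H_1 ≅ Z^4.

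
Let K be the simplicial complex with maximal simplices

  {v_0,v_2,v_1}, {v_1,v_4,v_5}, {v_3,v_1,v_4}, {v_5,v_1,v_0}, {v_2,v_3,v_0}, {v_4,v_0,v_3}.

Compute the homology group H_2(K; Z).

H_2 ≅ 0.

K has 6 vertices, 12 edges, 6 triangles.
rank ∂_2 = 6, rank ∂_3 = 0 ⇒ b_2 = 6 − 6 − 0 = 0. So H_2 ≅ 0.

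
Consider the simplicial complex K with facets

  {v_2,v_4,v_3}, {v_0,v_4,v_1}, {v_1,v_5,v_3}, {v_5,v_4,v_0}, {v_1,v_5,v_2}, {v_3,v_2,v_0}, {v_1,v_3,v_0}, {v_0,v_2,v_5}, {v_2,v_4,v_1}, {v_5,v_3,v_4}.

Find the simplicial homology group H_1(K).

H_1 ≅ Z/2.

Take the total order v_0 < v_1 < v_2 < v_3 < v_4 < v_5 on the vertex set. Then K (dimension 2) consists of the simplices:

  0-simplices (6): [v_0], [v_1], [v_2], [v_3], [v_4], [v_5]
  1-simplices (15): (15 of them)
  2-simplices (10): [v_0,v_1,v_3], [v_0,v_1,v_4], [v_0,v_2,v_3], [v_0,v_2,v_5], [v_0,v_4,v_5], [v_1,v_2,v_4], [v_1,v_2,v_5], [v_1,v_3,v_5], [v_2,v_3,v_4], [v_3,v_4,v_5]

so the chain groups are C_0 ≅ Z^6, C_1 ≅ Z^15, C_2 ≅ Z^10.

Boundary ∂_1: C_1 → C_0 maps an edge to its endpoints' difference, ∂[p,q] = q − p. For instance
  ∂[v_1,v_4] = [v_4] − [v_1].
The resulting 6×15 matrix has rank 5, and its Smith normal form has invariant factors (1,1,1,1,1).

∂_2: C_2 → C_1 sends each 2-simplex [p,q,r] to [q,r] − [p,r] + [p,q]. For instance
  ∂[v_2,v_3,v_4] = [v_3,v_4] − [v_2,v_4] + [v_2,v_3],
  ∂[v_0,v_1,v_3] = [v_1,v_3] − [v_0,v_3] + [v_0,v_1].
This gives a 15×10 integer matrix of rank 10; reducing to Smith normal form yields diagonal entries (1,1,1,1,1,1,1,1,1,2).

Reading off H_k = ker ∂_k / im ∂_{k+1}:

  H_1: rank ker ∂_1 − rank ∂_2 = (15 − 5) − 10 = 0, and ∂_2 has invariant factor 2 > 1, so H_1 ≅ Z/2.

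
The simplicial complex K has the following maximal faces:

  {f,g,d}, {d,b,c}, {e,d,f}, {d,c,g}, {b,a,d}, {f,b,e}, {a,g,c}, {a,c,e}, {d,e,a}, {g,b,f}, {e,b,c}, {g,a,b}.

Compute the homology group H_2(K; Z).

K has 7 vertices, 18 edges, 12 triangles.
rank ∂_2 = 12, rank ∂_3 = 0 ⇒ b_2 = 12 − 12 − 0 = 0. So H_2 = 0.

H_2 ≅ 0.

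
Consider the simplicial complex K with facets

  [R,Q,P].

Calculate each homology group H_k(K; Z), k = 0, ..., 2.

H_0 ≅ Z,  H_1 = 0,  H_2 = 0.

We work with the vertex ordering P < Q < R. The simplices of K, each written with vertices in increasing order, are:

  0-simplices (3): P, Q, R
  1-simplices (3): PQ, PR, QR
  2-simplices (1): PQR

so the chain groups are C_0 ≅ Z^3, C_1 ≅ Z^3, C_2 ≅ Z^1.

The boundary map ∂_1: C_1 → C_0 is given by ∂[p,q] = [q] − [p]. For instance
  ∂PQ = Q − P.
The 3×3 boundary matrix has rank 2 and Smith normal form diag(1,1).

∂_2: C_2 → C_1 sends each 2-simplex [p,q,r] to [q,r] − [p,r] + [p,q]. For instance
  ∂PQR = QR − PR + PQ.
This gives a 3×1 integer matrix of rank 1; reducing to Smith normal form yields diagonal entries (1).

Computing H_k = (kernel of ∂_k) / (image of ∂_{k+1}):

  H_0: rank C_0 − rank ∂_1 = 3 − 2 = 1, and the invariant factors of ∂_1 are all 1, so H_0 = Z.
  H_1: rank ker ∂_1 − rank ∂_2 = (3 − 2) − 1 = 0, and the invariant factors of ∂_2 are all 1, so H_1 = 0.
  H_2: rank ker ∂_2 − rank ∂_3 = (1 − 1) − 0 = 0, and there is no ∂_3, so H_2 = 0.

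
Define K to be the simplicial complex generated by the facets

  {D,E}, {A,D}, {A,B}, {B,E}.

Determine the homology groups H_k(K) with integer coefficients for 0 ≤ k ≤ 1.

H_0 = Z,  H_1 = Z.

K has 4 vertices, 4 edges.
rank ∂_0 = 0, rank ∂_1 = 3 ⇒ b_0 = 4 − 0 − 3 = 1; all invariant factors of ∂_1 are 1 so no torsion. So H_0 ≅ Z.
rank ∂_1 = 3, rank ∂_2 = 0 ⇒ b_1 = 4 − 3 − 0 = 1. So H_1 ≅ Z.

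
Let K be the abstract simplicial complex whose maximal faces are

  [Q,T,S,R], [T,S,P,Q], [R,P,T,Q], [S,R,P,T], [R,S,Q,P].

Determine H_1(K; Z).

H_1 = 0.

Take the total order P < Q < R < S < T on the vertex set. Then K (dimension 3) consists of the simplices:

  0-simplices (5): P, Q, R, S, T
  1-simplices (10): PQ, PR, PS, PT, QR, QS, QT, RS, RT, ST
  2-simplices (10): PQR, PQS, PQT, PRS, PRT, PST, QRS, QRT, QST, RST
  3-simplices (5): PQRS, PQRT, PQST, PRST, QRST

so the chain groups are C_0 ≅ Z^5, C_1 ≅ Z^10, C_2 ≅ Z^10, C_3 ≅ Z^5.

The boundary map ∂_1: C_1 → C_0 maps an edge to its endpoints' difference, ∂[p,q] = q − p. For instance
  ∂QR = R − Q.
This gives a 5×10 integer matrix of rank 4; reducing to Smith normal form yields diagonal entries (1,1,1,1).

The boundary map ∂_2: C_2 → C_1 sends each 2-simplex [p,q,r] to [q,r] − [p,r] + [p,q]. For instance
  ∂PRS = RS − PS + PR,
  ∂PQS = QS − PS + PQ.
This gives a 10×10 integer matrix of rank 6; reducing to Smith normal form yields diagonal entries (1,1,1,1,1,1).

The boundary map ∂_3: C_3 → C_2 sends each 3-simplex σ to the alternating sum Σ_i (−1)^i (σ with its i-th vertex removed). For instance
  ∂PQRT = QRT − PRT + PQT − PQR,
  ∂QRST = RST − QST + QRT − QRS.
The 10×5 boundary matrix has rank 4 and Smith normal form diag(1,1,1,1).

Reading off H_k = ker ∂_k / im ∂_{k+1}:

  H_1: rank ker ∂_1 − rank ∂_2 = (10 − 4) − 6 = 0, and the invariant factors of ∂_2 are all 1, so H_1 ≅ 0.

(K is a triangulation of the 3-sphere S^3.)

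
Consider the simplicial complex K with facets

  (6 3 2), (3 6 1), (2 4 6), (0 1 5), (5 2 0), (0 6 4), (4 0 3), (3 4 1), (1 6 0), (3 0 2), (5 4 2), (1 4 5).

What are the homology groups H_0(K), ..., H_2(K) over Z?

Fix the vertex order 0 < 1 < 2 < 3 < 4 < 5 < 6 and write every simplex with vertices in increasing order. Then dim K = 2 and the simplices of K are:

  0-simplices (7): [0], [1], [2], [3], [4], [5], [6]
  1-simplices (18): [0,1], [0,2], [0,3], [0,4], [0,5], [0,6], [1,3], [1,4], [1,5], [1,6], [2,3], [2,4], [2,5], [2,6], [3,4], [3,6], [4,5], [4,6]
  2-simplices (12): [0,1,5], [0,1,6], [0,2,3], [0,2,5], [0,3,4], [0,4,6], [1,3,4], [1,3,6], [1,4,5], [2,3,6], [2,4,5], [2,4,6]

so the chain groups are C_0 ≅ Z^7, C_1 ≅ Z^18, C_2 ≅ Z^12.

∂_1: C_1 → C_0 maps an edge to its endpoints' difference, ∂[p,q] = q − p. For instance
  ∂[3,4] = [4] − [3].
The 7×18 boundary matrix has rank 6 and Smith normal form diag(1,1,1,1,1,1).

The boundary map ∂_2: C_2 → C_1 sends each 2-simplex [p,q,r] to [q,r] − [p,r] + [p,q]. For instance
  ∂[2,3,6] = [3,6] − [2,6] + [2,3],
  ∂[0,1,6] = [1,6] − [0,6] + [0,1].
The resulting 18×12 matrix has rank 12, and its Smith normal form has invariant factors (1,1,1,1,1,1,1,1,1,1,1,2).

From H_k ≅ ker(∂_k) / im(∂_{k+1}) we obtain:

  H_0: rank C_0 − rank ∂_1 = 7 − 6 = 1, and the invariant factors of ∂_1 are all 1, so H_0 = Z.
  H_1: rank ker ∂_1 − rank ∂_2 = (18 − 6) − 12 = 0, and ∂_2 has invariant factor 2 > 1, so H_1 = Z/2.
  H_2: rank ker ∂_2 − rank ∂_3 = (12 − 12) − 0 = 0, and there is no ∂_3, so H_2 = 0.

As a check, the Euler characteristic is 7 − 18 + 12 = 1, which agrees with 1 − 0 + 0 = 1.
(K is a triangulation of the real projective plane RP^2.)

H_0 = Z,  H_1 = Z/2,  H_2 = 0.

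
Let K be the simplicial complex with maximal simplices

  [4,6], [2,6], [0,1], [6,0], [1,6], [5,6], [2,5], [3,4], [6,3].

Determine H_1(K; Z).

K has 7 vertices, 9 edges.
rank ∂_1 = 6, rank ∂_2 = 0 ⇒ b_1 = 9 − 6 − 0 = 3. So H_1 = Z^3.

H_1 = Z^3.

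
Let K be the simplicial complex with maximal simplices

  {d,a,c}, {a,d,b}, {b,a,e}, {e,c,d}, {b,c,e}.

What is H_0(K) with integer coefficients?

H_0 = Z.

Order the vertices as a < b < c < d < e. Listing each simplex with vertices in this order, K has dimension 2 with simplices:

  0-simplices (5): a, b, c, d, e
  1-simplices (10): ab, ac, ad, ae, bc, bd, be, cd, ce, de
  2-simplices (5): abd, abe, acd, bce, cde

giving chain groups C_0 ≅ Z^5, C_1 ≅ Z^10, C_2 ≅ Z^5.

The boundary map ∂_1: C_1 → C_0 is given by ∂[p,q] = [q] − [p]. For instance
  ∂bc = c − b.
The 5×10 boundary matrix has rank 4 and Smith normal form diag(1,1,1,1).

∂_2: C_2 → C_1 sends each 2-simplex [p,q,r] to [q,r] − [p,r] + [p,q]. For instance
  ∂abd = bd − ad + ab,
  ∂bce = ce − be + bc.
As a 10×5 matrix over Z this has rank 5, with invariant factors (1,1,1,1,1).

Reading off H_k = ker ∂_k / im ∂_{k+1}:

  H_0: rank C_0 − rank ∂_1 = 5 − 4 = 1, and the invariant factors of ∂_1 are all 1, so H_0 ≅ Z.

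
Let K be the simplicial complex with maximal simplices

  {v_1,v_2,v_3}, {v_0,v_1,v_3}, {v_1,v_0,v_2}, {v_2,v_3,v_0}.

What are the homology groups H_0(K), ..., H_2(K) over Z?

H_0 ≅ Z,  H_1 = 0,  H_2 ≅ Z.

We work with the vertex ordering v_0 < v_1 < v_2 < v_3. The simplices of K, each written with vertices in increasing order, are:

  0-simplices (4): [v_0], [v_1], [v_2], [v_3]
  1-simplices (6): [v_0,v_1], [v_0,v_2], [v_0,v_3], [v_1,v_2], [v_1,v_3], [v_2,v_3]
  2-simplices (4): [v_0,v_1,v_2], [v_0,v_1,v_3], [v_0,v_2,v_3], [v_1,v_2,v_3]

so the chain groups are C_0 ≅ Z^4, C_1 ≅ Z^6, C_2 ≅ Z^4.

The boundary map ∂_1: C_1 → C_0 maps an edge to its endpoints' difference, ∂[p,q] = q − p. For instance
  ∂[v_0,v_2] = [v_2] − [v_0].
The resulting 4×6 matrix has rank 3, and its Smith normal form has invariant factors (1,1,1).

Boundary ∂_2: C_2 → C_1 sends each 2-simplex [p,q,r] to [q,r] − [p,r] + [p,q]. For instance
  ∂[v_0,v_1,v_2] = [v_1,v_2] − [v_0,v_2] + [v_0,v_1],
  ∂[v_0,v_2,v_3] = [v_2,v_3] − [v_0,v_3] + [v_0,v_2].
The resulting 6×4 matrix has rank 3, and its Smith normal form has invariant factors (1,1,1).

Now H_k = ker ∂_k / im ∂_{k+1}, so:

  H_0: rank C_0 − rank ∂_1 = 4 − 3 = 1, and the invariant factors of ∂_1 are all 1, so H_0 = Z.
  H_1: rank ker ∂_1 − rank ∂_2 = (6 − 3) − 3 = 0, and the invariant factors of ∂_2 are all 1, so H_1 = 0.
  H_2: rank ker ∂_2 − rank ∂_3 = (4 − 3) − 0 = 1, and there is no ∂_3, so H_2 = Z.

(K is a triangulation of the 2-sphere S^2.)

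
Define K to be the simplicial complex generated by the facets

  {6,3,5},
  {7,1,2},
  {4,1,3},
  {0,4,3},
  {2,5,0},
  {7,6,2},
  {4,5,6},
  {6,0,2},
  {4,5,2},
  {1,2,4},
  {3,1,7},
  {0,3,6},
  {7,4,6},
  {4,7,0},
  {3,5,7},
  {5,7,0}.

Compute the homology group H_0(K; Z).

Take the total order 0 < 1 < 2 < 3 < 4 < 5 < 6 < 7 on the vertex set. Then K (dimension 2) consists of the simplices:

  0-simplices (8): [0], [1], [2], [3], [4], [5], [6], [7]
  1-simplices (24): (24 of them)
  2-simplices (16): [0,2,5], [0,2,6], [0,3,4], [0,3,6], [0,4,7], [0,5,7], [1,2,4], [1,2,7], [1,3,4], [1,3,7], [2,4,5], [2,6,7], [3,5,6], [3,5,7], [4,5,6], [4,6,7]

so the chain groups are C_0 ≅ Z^8, C_1 ≅ Z^24, C_2 ≅ Z^16.

Boundary ∂_1: C_1 → C_0 maps an edge to its endpoints' difference, ∂[p,q] = q − p. For instance
  ∂[1,4] = [4] − [1].
The resulting 8×24 matrix has rank 7, and its Smith normal form has invariant factors (1,1,1,1,1,1,1).

The boundary map ∂_2: C_2 → C_1 acts by ∂[p,q,r] = [q,r] − [p,r] + [p,q]. For instance
  ∂[1,3,4] = [3,4] − [1,4] + [1,3],
  ∂[1,2,4] = [2,4] − [1,4] + [1,2].
The 24×16 boundary matrix has rank 15 and Smith normal form diag(1,1,1,1,1,1,1,1,1,1,1,1,1,1,1).

Now H_k = ker ∂_k / im ∂_{k+1}, so:

  H_0: rank C_0 − rank ∂_1 = 8 − 7 = 1, and the invariant factors of ∂_1 are all 1, so H_0 ≅ Z.

H_0 ≅ Z.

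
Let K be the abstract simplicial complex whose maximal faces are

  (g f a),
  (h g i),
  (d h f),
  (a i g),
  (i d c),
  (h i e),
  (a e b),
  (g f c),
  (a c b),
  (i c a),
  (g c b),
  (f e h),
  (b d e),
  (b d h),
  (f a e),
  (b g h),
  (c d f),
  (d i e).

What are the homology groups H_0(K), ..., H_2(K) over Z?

Order the vertices as a < b < c < d < e < f < g < h < i. Listing each simplex with vertices in this order, K has dimension 2 with simplices:

  0-simplices (9): a, b, c, d, e, f, g, h, i
  1-simplices (27): ab, ac, ae, af, ag, ai, bc, bd, be, bg, bh, cd, cf, cg, ci, de, df, dh, di, ef, eh, ei, fg, fh, gh, gi, hi
  2-simplices (18): abc, abe, aci, aef, afg, agi, bcg, bde, bdh, bgh, cdf, cdi, cfg, dei, dfh, efh, ehi, ghi

so the chain groups are C_0 ≅ Z^9, C_1 ≅ Z^27, C_2 ≅ Z^18.

The boundary map ∂_1: C_1 → C_0 maps an edge to its endpoints' difference, ∂[p,q] = q − p.
The resulting 9×27 matrix has rank 8, and its Smith normal form has invariant factors (1,1,1,1,1,1,1,1).

∂_2: C_2 → C_1 sends each 2-simplex [p,q,r] to [q,r] − [p,r] + [p,q]. For instance
  ∂cdi = di − ci + cd,
  ∂aci = ci − ai + ac.
This gives a 27×18 integer matrix of rank 18; reducing to Smith normal form yields diagonal entries (1,1,1,1,1,1,1,1,1,1,1,1,1,1,1,1,1,2).

Reading off H_k = ker ∂_k / im ∂_{k+1}:

  H_0: rank C_0 − rank ∂_1 = 9 − 8 = 1, and the invariant factors of ∂_1 are all 1, so H_0 ≅ Z.
  H_1: rank ker ∂_1 − rank ∂_2 = (27 − 8) − 18 = 1, and ∂_2 has invariant factor 2 > 1, so H_1 ≅ Z ⊕ Z/2.
  H_2: rank ker ∂_2 − rank ∂_3 = (18 − 18) − 0 = 0, and there is no ∂_3, so H_2 ≅ 0.

H_0 ≅ Z,  H_1 ≅ Z ⊕ Z/2,  H_2 = 0.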